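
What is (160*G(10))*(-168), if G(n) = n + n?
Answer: -537600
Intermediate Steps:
G(n) = 2*n
(160*G(10))*(-168) = (160*(2*10))*(-168) = (160*20)*(-168) = 3200*(-168) = -537600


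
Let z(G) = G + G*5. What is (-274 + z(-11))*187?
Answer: -63580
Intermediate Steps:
z(G) = 6*G (z(G) = G + 5*G = 6*G)
(-274 + z(-11))*187 = (-274 + 6*(-11))*187 = (-274 - 66)*187 = -340*187 = -63580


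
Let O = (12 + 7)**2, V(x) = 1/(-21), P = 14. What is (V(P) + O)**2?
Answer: 57456400/441 ≈ 1.3029e+5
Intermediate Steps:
V(x) = -1/21
O = 361 (O = 19**2 = 361)
(V(P) + O)**2 = (-1/21 + 361)**2 = (7580/21)**2 = 57456400/441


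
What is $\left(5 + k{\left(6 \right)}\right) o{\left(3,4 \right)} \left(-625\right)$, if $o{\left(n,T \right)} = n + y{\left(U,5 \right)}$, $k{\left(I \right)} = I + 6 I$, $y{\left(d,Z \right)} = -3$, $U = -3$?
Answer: $0$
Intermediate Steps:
$k{\left(I \right)} = 7 I$
$o{\left(n,T \right)} = -3 + n$ ($o{\left(n,T \right)} = n - 3 = -3 + n$)
$\left(5 + k{\left(6 \right)}\right) o{\left(3,4 \right)} \left(-625\right) = \left(5 + 7 \cdot 6\right) \left(-3 + 3\right) \left(-625\right) = \left(5 + 42\right) 0 \left(-625\right) = 47 \cdot 0 \left(-625\right) = 0 \left(-625\right) = 0$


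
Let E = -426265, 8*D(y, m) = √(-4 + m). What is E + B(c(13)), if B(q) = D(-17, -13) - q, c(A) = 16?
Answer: -426281 + I*√17/8 ≈ -4.2628e+5 + 0.51539*I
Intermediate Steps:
D(y, m) = √(-4 + m)/8
B(q) = -q + I*√17/8 (B(q) = √(-4 - 13)/8 - q = √(-17)/8 - q = (I*√17)/8 - q = I*√17/8 - q = -q + I*√17/8)
E + B(c(13)) = -426265 + (-1*16 + I*√17/8) = -426265 + (-16 + I*√17/8) = -426281 + I*√17/8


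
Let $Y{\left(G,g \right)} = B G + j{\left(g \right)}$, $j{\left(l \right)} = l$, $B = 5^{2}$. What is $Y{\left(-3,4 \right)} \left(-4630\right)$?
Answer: $328730$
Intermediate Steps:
$B = 25$
$Y{\left(G,g \right)} = g + 25 G$ ($Y{\left(G,g \right)} = 25 G + g = g + 25 G$)
$Y{\left(-3,4 \right)} \left(-4630\right) = \left(4 + 25 \left(-3\right)\right) \left(-4630\right) = \left(4 - 75\right) \left(-4630\right) = \left(-71\right) \left(-4630\right) = 328730$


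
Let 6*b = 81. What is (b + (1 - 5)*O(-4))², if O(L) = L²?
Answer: 10201/4 ≈ 2550.3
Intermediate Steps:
b = 27/2 (b = (⅙)*81 = 27/2 ≈ 13.500)
(b + (1 - 5)*O(-4))² = (27/2 + (1 - 5)*(-4)²)² = (27/2 - 4*16)² = (27/2 - 64)² = (-101/2)² = 10201/4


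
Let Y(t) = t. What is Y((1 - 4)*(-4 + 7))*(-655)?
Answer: 5895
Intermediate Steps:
Y((1 - 4)*(-4 + 7))*(-655) = ((1 - 4)*(-4 + 7))*(-655) = -3*3*(-655) = -9*(-655) = 5895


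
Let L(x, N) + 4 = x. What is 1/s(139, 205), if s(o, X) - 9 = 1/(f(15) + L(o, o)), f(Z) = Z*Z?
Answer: 360/3241 ≈ 0.11108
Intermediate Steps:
f(Z) = Z**2
L(x, N) = -4 + x
s(o, X) = 9 + 1/(221 + o) (s(o, X) = 9 + 1/(15**2 + (-4 + o)) = 9 + 1/(225 + (-4 + o)) = 9 + 1/(221 + o))
1/s(139, 205) = 1/((1990 + 9*139)/(221 + 139)) = 1/((1990 + 1251)/360) = 1/((1/360)*3241) = 1/(3241/360) = 360/3241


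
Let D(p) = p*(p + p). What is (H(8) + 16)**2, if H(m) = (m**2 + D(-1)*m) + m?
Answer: 10816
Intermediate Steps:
D(p) = 2*p**2 (D(p) = p*(2*p) = 2*p**2)
H(m) = m**2 + 3*m (H(m) = (m**2 + (2*(-1)**2)*m) + m = (m**2 + (2*1)*m) + m = (m**2 + 2*m) + m = m**2 + 3*m)
(H(8) + 16)**2 = (8*(3 + 8) + 16)**2 = (8*11 + 16)**2 = (88 + 16)**2 = 104**2 = 10816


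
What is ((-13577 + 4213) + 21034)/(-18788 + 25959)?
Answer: 11670/7171 ≈ 1.6274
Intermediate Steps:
((-13577 + 4213) + 21034)/(-18788 + 25959) = (-9364 + 21034)/7171 = 11670*(1/7171) = 11670/7171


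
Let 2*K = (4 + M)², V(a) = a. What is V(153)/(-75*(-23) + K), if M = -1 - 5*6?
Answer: 102/1393 ≈ 0.073223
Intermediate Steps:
M = -31 (M = -1 - 30 = -31)
K = 729/2 (K = (4 - 31)²/2 = (½)*(-27)² = (½)*729 = 729/2 ≈ 364.50)
V(153)/(-75*(-23) + K) = 153/(-75*(-23) + 729/2) = 153/(1725 + 729/2) = 153/(4179/2) = 153*(2/4179) = 102/1393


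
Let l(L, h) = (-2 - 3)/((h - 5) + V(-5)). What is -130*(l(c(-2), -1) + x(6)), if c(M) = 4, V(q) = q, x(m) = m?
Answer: -9230/11 ≈ -839.09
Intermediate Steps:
l(L, h) = -5/(-10 + h) (l(L, h) = (-2 - 3)/((h - 5) - 5) = -5/((-5 + h) - 5) = -5/(-10 + h))
-130*(l(c(-2), -1) + x(6)) = -130*(-5/(-10 - 1) + 6) = -130*(-5/(-11) + 6) = -130*(-5*(-1/11) + 6) = -130*(5/11 + 6) = -130*71/11 = -9230/11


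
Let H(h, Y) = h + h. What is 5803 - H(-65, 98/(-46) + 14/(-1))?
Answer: 5933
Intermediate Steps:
H(h, Y) = 2*h
5803 - H(-65, 98/(-46) + 14/(-1)) = 5803 - 2*(-65) = 5803 - 1*(-130) = 5803 + 130 = 5933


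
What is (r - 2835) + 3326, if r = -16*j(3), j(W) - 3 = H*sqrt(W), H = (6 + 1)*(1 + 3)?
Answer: 443 - 448*sqrt(3) ≈ -332.96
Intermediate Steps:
H = 28 (H = 7*4 = 28)
j(W) = 3 + 28*sqrt(W)
r = -48 - 448*sqrt(3) (r = -16*(3 + 28*sqrt(3)) = -48 - 448*sqrt(3) ≈ -823.96)
(r - 2835) + 3326 = ((-48 - 448*sqrt(3)) - 2835) + 3326 = (-2883 - 448*sqrt(3)) + 3326 = 443 - 448*sqrt(3)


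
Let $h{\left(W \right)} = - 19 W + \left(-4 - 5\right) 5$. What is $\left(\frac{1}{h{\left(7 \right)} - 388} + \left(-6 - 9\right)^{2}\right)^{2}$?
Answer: $\frac{16217767801}{320356} \approx 50624.0$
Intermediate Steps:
$h{\left(W \right)} = -45 - 19 W$ ($h{\left(W \right)} = - 19 W - 45 = -45 - 19 W$)
$\left(\frac{1}{h{\left(7 \right)} - 388} + \left(-6 - 9\right)^{2}\right)^{2} = \left(\frac{1}{\left(-45 - 133\right) - 388} + \left(-6 - 9\right)^{2}\right)^{2} = \left(\frac{1}{\left(-45 - 133\right) - 388} + \left(-15\right)^{2}\right)^{2} = \left(\frac{1}{-178 - 388} + 225\right)^{2} = \left(\frac{1}{-566} + 225\right)^{2} = \left(- \frac{1}{566} + 225\right)^{2} = \left(\frac{127349}{566}\right)^{2} = \frac{16217767801}{320356}$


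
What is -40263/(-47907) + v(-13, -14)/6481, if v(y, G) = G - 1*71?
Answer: 85624136/103495089 ≈ 0.82733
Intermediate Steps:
v(y, G) = -71 + G (v(y, G) = G - 71 = -71 + G)
-40263/(-47907) + v(-13, -14)/6481 = -40263/(-47907) + (-71 - 14)/6481 = -40263*(-1/47907) - 85*1/6481 = 13421/15969 - 85/6481 = 85624136/103495089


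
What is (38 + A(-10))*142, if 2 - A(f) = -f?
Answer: 4260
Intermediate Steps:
A(f) = 2 + f (A(f) = 2 - (-1)*f = 2 + f)
(38 + A(-10))*142 = (38 + (2 - 10))*142 = (38 - 8)*142 = 30*142 = 4260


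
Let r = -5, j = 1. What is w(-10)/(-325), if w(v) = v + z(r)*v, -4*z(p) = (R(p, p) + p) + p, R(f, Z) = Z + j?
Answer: 9/65 ≈ 0.13846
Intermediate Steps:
R(f, Z) = 1 + Z (R(f, Z) = Z + 1 = 1 + Z)
z(p) = -¼ - 3*p/4 (z(p) = -(((1 + p) + p) + p)/4 = -((1 + 2*p) + p)/4 = -(1 + 3*p)/4 = -¼ - 3*p/4)
w(v) = 9*v/2 (w(v) = v + (-¼ - ¾*(-5))*v = v + (-¼ + 15/4)*v = v + 7*v/2 = 9*v/2)
w(-10)/(-325) = ((9/2)*(-10))/(-325) = -45*(-1/325) = 9/65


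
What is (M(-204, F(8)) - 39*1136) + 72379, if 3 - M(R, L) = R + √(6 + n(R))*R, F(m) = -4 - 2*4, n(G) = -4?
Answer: 28282 + 204*√2 ≈ 28571.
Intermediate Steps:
F(m) = -12 (F(m) = -4 - 8 = -12)
M(R, L) = 3 - R - R*√2 (M(R, L) = 3 - (R + √(6 - 4)*R) = 3 - (R + √2*R) = 3 - (R + R*√2) = 3 + (-R - R*√2) = 3 - R - R*√2)
(M(-204, F(8)) - 39*1136) + 72379 = ((3 - 1*(-204) - 1*(-204)*√2) - 39*1136) + 72379 = ((3 + 204 + 204*√2) - 44304) + 72379 = ((207 + 204*√2) - 44304) + 72379 = (-44097 + 204*√2) + 72379 = 28282 + 204*√2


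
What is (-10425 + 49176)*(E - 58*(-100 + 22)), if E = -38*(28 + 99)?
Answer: -11702802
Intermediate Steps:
E = -4826 (E = -38*127 = -4826)
(-10425 + 49176)*(E - 58*(-100 + 22)) = (-10425 + 49176)*(-4826 - 58*(-100 + 22)) = 38751*(-4826 - 58*(-78)) = 38751*(-4826 + 4524) = 38751*(-302) = -11702802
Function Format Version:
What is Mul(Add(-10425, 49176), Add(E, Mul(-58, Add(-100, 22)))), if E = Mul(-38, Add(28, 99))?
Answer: -11702802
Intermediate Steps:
E = -4826 (E = Mul(-38, 127) = -4826)
Mul(Add(-10425, 49176), Add(E, Mul(-58, Add(-100, 22)))) = Mul(Add(-10425, 49176), Add(-4826, Mul(-58, Add(-100, 22)))) = Mul(38751, Add(-4826, Mul(-58, -78))) = Mul(38751, Add(-4826, 4524)) = Mul(38751, -302) = -11702802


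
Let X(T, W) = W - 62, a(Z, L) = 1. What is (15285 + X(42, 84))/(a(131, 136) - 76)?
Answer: -15307/75 ≈ -204.09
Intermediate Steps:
X(T, W) = -62 + W
(15285 + X(42, 84))/(a(131, 136) - 76) = (15285 + (-62 + 84))/(1 - 76) = (15285 + 22)/(-75) = 15307*(-1/75) = -15307/75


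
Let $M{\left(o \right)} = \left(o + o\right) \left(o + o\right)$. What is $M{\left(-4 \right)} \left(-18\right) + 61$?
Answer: $-1091$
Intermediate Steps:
$M{\left(o \right)} = 4 o^{2}$ ($M{\left(o \right)} = 2 o 2 o = 4 o^{2}$)
$M{\left(-4 \right)} \left(-18\right) + 61 = 4 \left(-4\right)^{2} \left(-18\right) + 61 = 4 \cdot 16 \left(-18\right) + 61 = 64 \left(-18\right) + 61 = -1152 + 61 = -1091$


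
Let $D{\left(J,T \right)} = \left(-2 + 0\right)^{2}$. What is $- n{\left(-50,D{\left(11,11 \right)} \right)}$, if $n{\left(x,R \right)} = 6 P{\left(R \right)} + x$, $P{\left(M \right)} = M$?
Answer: $26$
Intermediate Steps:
$D{\left(J,T \right)} = 4$ ($D{\left(J,T \right)} = \left(-2\right)^{2} = 4$)
$n{\left(x,R \right)} = x + 6 R$ ($n{\left(x,R \right)} = 6 R + x = x + 6 R$)
$- n{\left(-50,D{\left(11,11 \right)} \right)} = - (-50 + 6 \cdot 4) = - (-50 + 24) = \left(-1\right) \left(-26\right) = 26$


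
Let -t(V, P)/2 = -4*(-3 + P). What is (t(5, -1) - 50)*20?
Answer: -1640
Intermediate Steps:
t(V, P) = -24 + 8*P (t(V, P) = -(-8)*(-3 + P) = -2*(12 - 4*P) = -24 + 8*P)
(t(5, -1) - 50)*20 = ((-24 + 8*(-1)) - 50)*20 = ((-24 - 8) - 50)*20 = (-32 - 50)*20 = -82*20 = -1640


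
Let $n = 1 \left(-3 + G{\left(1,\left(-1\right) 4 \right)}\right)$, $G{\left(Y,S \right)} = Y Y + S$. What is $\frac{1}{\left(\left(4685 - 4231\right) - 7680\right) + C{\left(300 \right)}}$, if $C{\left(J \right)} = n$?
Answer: $- \frac{1}{7232} \approx -0.00013827$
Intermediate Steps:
$G{\left(Y,S \right)} = S + Y^{2}$ ($G{\left(Y,S \right)} = Y^{2} + S = S + Y^{2}$)
$n = -6$ ($n = 1 \left(-3 + \left(\left(-1\right) 4 + 1^{2}\right)\right) = 1 \left(-3 + \left(-4 + 1\right)\right) = 1 \left(-3 - 3\right) = 1 \left(-6\right) = -6$)
$C{\left(J \right)} = -6$
$\frac{1}{\left(\left(4685 - 4231\right) - 7680\right) + C{\left(300 \right)}} = \frac{1}{\left(\left(4685 - 4231\right) - 7680\right) - 6} = \frac{1}{\left(454 - 7680\right) - 6} = \frac{1}{-7226 - 6} = \frac{1}{-7232} = - \frac{1}{7232}$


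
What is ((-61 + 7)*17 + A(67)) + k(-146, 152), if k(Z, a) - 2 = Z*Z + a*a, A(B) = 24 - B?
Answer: 43461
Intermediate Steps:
k(Z, a) = 2 + Z² + a² (k(Z, a) = 2 + (Z*Z + a*a) = 2 + (Z² + a²) = 2 + Z² + a²)
((-61 + 7)*17 + A(67)) + k(-146, 152) = ((-61 + 7)*17 + (24 - 1*67)) + (2 + (-146)² + 152²) = (-54*17 + (24 - 67)) + (2 + 21316 + 23104) = (-918 - 43) + 44422 = -961 + 44422 = 43461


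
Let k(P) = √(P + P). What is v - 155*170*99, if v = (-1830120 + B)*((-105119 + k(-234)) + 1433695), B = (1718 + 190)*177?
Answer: -1982774745354 - 8954424*I*√13 ≈ -1.9828e+12 - 3.2286e+7*I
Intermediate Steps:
k(P) = √2*√P (k(P) = √(2*P) = √2*√P)
B = 337716 (B = 1908*177 = 337716)
v = -1982772136704 - 8954424*I*√13 (v = (-1830120 + 337716)*((-105119 + √2*√(-234)) + 1433695) = -1492404*((-105119 + √2*(3*I*√26)) + 1433695) = -1492404*((-105119 + 6*I*√13) + 1433695) = -1492404*(1328576 + 6*I*√13) = -1982772136704 - 8954424*I*√13 ≈ -1.9828e+12 - 3.2286e+7*I)
v - 155*170*99 = (-1982772136704 - 8954424*I*√13) - 155*170*99 = (-1982772136704 - 8954424*I*√13) - 26350*99 = (-1982772136704 - 8954424*I*√13) - 2608650 = -1982774745354 - 8954424*I*√13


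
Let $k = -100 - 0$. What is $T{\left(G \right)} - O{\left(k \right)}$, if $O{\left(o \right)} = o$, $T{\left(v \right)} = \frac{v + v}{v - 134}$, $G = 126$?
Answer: $\frac{137}{2} \approx 68.5$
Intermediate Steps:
$T{\left(v \right)} = \frac{2 v}{-134 + v}$
$k = -100$ ($k = -100 + 0 = -100$)
$T{\left(G \right)} - O{\left(k \right)} = 2 \cdot 126 \frac{1}{-134 + 126} - -100 = 2 \cdot 126 \frac{1}{-8} + 100 = 2 \cdot 126 \left(- \frac{1}{8}\right) + 100 = - \frac{63}{2} + 100 = \frac{137}{2}$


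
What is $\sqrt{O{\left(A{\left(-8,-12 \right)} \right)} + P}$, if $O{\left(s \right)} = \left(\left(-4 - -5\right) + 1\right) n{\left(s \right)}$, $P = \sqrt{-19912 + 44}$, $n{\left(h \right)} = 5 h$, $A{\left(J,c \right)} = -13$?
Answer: $\sqrt{-130 + 2 i \sqrt{4967}} \approx 5.5565 + 12.684 i$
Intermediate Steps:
$P = 2 i \sqrt{4967}$ ($P = \sqrt{-19868} = 2 i \sqrt{4967} \approx 140.95 i$)
$O{\left(s \right)} = 10 s$ ($O{\left(s \right)} = \left(\left(-4 - -5\right) + 1\right) 5 s = \left(\left(-4 + 5\right) + 1\right) 5 s = \left(1 + 1\right) 5 s = 2 \cdot 5 s = 10 s$)
$\sqrt{O{\left(A{\left(-8,-12 \right)} \right)} + P} = \sqrt{10 \left(-13\right) + 2 i \sqrt{4967}} = \sqrt{-130 + 2 i \sqrt{4967}}$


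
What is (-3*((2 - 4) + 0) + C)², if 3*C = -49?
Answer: 961/9 ≈ 106.78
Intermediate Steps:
C = -49/3 (C = (⅓)*(-49) = -49/3 ≈ -16.333)
(-3*((2 - 4) + 0) + C)² = (-3*((2 - 4) + 0) - 49/3)² = (-3*(-2 + 0) - 49/3)² = (-3*(-2) - 49/3)² = (6 - 49/3)² = (-31/3)² = 961/9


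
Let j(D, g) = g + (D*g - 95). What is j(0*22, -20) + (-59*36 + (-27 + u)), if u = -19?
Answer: -2285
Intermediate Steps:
j(D, g) = -95 + g + D*g (j(D, g) = g + (-95 + D*g) = -95 + g + D*g)
j(0*22, -20) + (-59*36 + (-27 + u)) = (-95 - 20 + (0*22)*(-20)) + (-59*36 + (-27 - 19)) = (-95 - 20 + 0*(-20)) + (-2124 - 46) = (-95 - 20 + 0) - 2170 = -115 - 2170 = -2285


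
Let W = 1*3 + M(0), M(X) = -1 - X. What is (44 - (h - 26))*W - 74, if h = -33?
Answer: 132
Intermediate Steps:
W = 2 (W = 1*3 + (-1 - 1*0) = 3 + (-1 + 0) = 3 - 1 = 2)
(44 - (h - 26))*W - 74 = (44 - (-33 - 26))*2 - 74 = (44 - 1*(-59))*2 - 74 = (44 + 59)*2 - 74 = 103*2 - 74 = 206 - 74 = 132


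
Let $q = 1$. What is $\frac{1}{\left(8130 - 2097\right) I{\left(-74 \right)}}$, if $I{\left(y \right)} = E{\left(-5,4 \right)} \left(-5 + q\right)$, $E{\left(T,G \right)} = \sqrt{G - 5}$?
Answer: $\frac{i}{24132} \approx 4.1439 \cdot 10^{-5} i$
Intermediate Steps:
$E{\left(T,G \right)} = \sqrt{-5 + G}$
$I{\left(y \right)} = - 4 i$ ($I{\left(y \right)} = \sqrt{-5 + 4} \left(-5 + 1\right) = \sqrt{-1} \left(-4\right) = i \left(-4\right) = - 4 i$)
$\frac{1}{\left(8130 - 2097\right) I{\left(-74 \right)}} = \frac{1}{\left(8130 - 2097\right) \left(- 4 i\right)} = \frac{\frac{1}{4} i}{6033} = \frac{i}{24132}$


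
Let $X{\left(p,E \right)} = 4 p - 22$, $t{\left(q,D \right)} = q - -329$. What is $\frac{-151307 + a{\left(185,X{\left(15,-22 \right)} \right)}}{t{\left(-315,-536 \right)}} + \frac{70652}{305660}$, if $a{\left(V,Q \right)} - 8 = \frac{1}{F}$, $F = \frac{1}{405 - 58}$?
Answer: $- \frac{339257347}{31465} \approx -10782.0$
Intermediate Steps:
$t{\left(q,D \right)} = 329 + q$ ($t{\left(q,D \right)} = q + 329 = 329 + q$)
$F = \frac{1}{347} \approx 0.0028818$
$X{\left(p,E \right)} = -22 + 4 p$
$a{\left(V,Q \right)} = 355$ ($a{\left(V,Q \right)} = 8 + \frac{1}{\frac{1}{347}} = 8 + 347 = 355$)
$\frac{-151307 + a{\left(185,X{\left(15,-22 \right)} \right)}}{t{\left(-315,-536 \right)}} + \frac{70652}{305660} = \frac{-151307 + 355}{329 - 315} + \frac{70652}{305660} = - \frac{150952}{14} + 70652 \cdot \frac{1}{305660} = \left(-150952\right) \frac{1}{14} + \frac{1039}{4495} = - \frac{75476}{7} + \frac{1039}{4495} = - \frac{339257347}{31465}$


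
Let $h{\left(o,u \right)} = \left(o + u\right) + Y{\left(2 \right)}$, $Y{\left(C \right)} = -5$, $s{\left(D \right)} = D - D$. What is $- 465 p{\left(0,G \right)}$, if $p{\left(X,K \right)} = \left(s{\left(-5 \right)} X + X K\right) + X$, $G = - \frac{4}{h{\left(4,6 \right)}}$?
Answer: $0$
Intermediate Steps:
$s{\left(D \right)} = 0$
$h{\left(o,u \right)} = -5 + o + u$ ($h{\left(o,u \right)} = \left(o + u\right) - 5 = -5 + o + u$)
$G = - \frac{4}{5}$ ($G = - \frac{4}{-5 + 4 + 6} = - \frac{4}{5} \approx -0.8$)
$p{\left(X,K \right)} = X + K X$ ($p{\left(X,K \right)} = \left(0 X + X K\right) + X = \left(0 + K X\right) + X = K X + X = X + K X$)
$- 465 p{\left(0,G \right)} = - 465 \cdot 0 \left(1 - \frac{4}{5}\right) = - 465 \cdot 0 \cdot \frac{1}{5} = \left(-465\right) 0 = 0$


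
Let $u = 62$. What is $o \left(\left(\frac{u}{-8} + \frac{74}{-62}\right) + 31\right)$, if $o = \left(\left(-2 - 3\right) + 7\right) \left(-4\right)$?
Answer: $- \frac{5470}{31} \approx -176.45$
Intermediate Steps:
$o = -8$ ($o = \left(\left(-2 - 3\right) + 7\right) \left(-4\right) = \left(-5 + 7\right) \left(-4\right) = 2 \left(-4\right) = -8$)
$o \left(\left(\frac{u}{-8} + \frac{74}{-62}\right) + 31\right) = - 8 \left(\left(\frac{62}{-8} + \frac{74}{-62}\right) + 31\right) = - 8 \left(\left(62 \left(- \frac{1}{8}\right) + 74 \left(- \frac{1}{62}\right)\right) + 31\right) = - 8 \left(\left(- \frac{31}{4} - \frac{37}{31}\right) + 31\right) = - 8 \left(- \frac{1109}{124} + 31\right) = \left(-8\right) \frac{2735}{124} = - \frac{5470}{31}$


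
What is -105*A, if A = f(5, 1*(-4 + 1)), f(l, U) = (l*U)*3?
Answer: 4725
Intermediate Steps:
f(l, U) = 3*U*l (f(l, U) = (U*l)*3 = 3*U*l)
A = -45 (A = 3*(1*(-4 + 1))*5 = 3*(1*(-3))*5 = 3*(-3)*5 = -45)
-105*A = -105*(-45) = 4725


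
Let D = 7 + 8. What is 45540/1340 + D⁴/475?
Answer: 178938/1273 ≈ 140.56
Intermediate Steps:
D = 15
45540/1340 + D⁴/475 = 45540/1340 + 15⁴/475 = 45540*(1/1340) + 50625*(1/475) = 2277/67 + 2025/19 = 178938/1273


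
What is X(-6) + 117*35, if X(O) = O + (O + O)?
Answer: 4077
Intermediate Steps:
X(O) = 3*O (X(O) = O + 2*O = 3*O)
X(-6) + 117*35 = 3*(-6) + 117*35 = -18 + 4095 = 4077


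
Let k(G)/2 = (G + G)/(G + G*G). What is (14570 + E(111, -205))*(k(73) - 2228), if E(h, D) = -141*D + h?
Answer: -97107252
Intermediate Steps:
E(h, D) = h - 141*D
k(G) = 4*G/(G + G²) (k(G) = 2*((G + G)/(G + G*G)) = 2*((2*G)/(G + G²)) = 2*(2*G/(G + G²)) = 4*G/(G + G²))
(14570 + E(111, -205))*(k(73) - 2228) = (14570 + (111 - 141*(-205)))*(4/(1 + 73) - 2228) = (14570 + (111 + 28905))*(4/74 - 2228) = (14570 + 29016)*(4*(1/74) - 2228) = 43586*(2/37 - 2228) = 43586*(-82434/37) = -97107252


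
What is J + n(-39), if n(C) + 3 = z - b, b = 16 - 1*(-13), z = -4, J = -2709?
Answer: -2745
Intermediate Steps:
b = 29 (b = 16 + 13 = 29)
n(C) = -36 (n(C) = -3 + (-4 - 1*29) = -3 + (-4 - 29) = -3 - 33 = -36)
J + n(-39) = -2709 - 36 = -2745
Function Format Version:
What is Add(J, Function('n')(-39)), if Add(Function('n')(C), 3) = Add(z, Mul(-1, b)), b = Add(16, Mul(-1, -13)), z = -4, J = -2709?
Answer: -2745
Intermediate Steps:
b = 29 (b = Add(16, 13) = 29)
Function('n')(C) = -36 (Function('n')(C) = Add(-3, Add(-4, Mul(-1, 29))) = Add(-3, Add(-4, -29)) = Add(-3, -33) = -36)
Add(J, Function('n')(-39)) = Add(-2709, -36) = -2745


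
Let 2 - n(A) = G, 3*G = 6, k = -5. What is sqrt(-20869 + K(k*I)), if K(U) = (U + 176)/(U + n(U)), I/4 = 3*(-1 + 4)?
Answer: 4*I*sqrt(293470)/15 ≈ 144.46*I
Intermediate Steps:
G = 2 (G = (1/3)*6 = 2)
n(A) = 0 (n(A) = 2 - 1*2 = 2 - 2 = 0)
I = 36 (I = 4*(3*(-1 + 4)) = 4*(3*3) = 4*9 = 36)
K(U) = (176 + U)/U (K(U) = (U + 176)/(U + 0) = (176 + U)/U)
sqrt(-20869 + K(k*I)) = sqrt(-20869 + (176 - 5*36)/((-5*36))) = sqrt(-20869 + (176 - 180)/(-180)) = sqrt(-20869 - 1/180*(-4)) = sqrt(-20869 + 1/45) = sqrt(-939104/45) = 4*I*sqrt(293470)/15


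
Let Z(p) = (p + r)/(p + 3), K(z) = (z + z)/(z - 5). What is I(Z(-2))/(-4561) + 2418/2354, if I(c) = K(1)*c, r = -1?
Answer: 11024967/10736594 ≈ 1.0269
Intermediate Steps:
K(z) = 2*z/(-5 + z) (K(z) = (2*z)/(-5 + z) = 2*z/(-5 + z))
Z(p) = (-1 + p)/(3 + p) (Z(p) = (p - 1)/(p + 3) = (-1 + p)/(3 + p))
I(c) = -c/2 (I(c) = (2*1/(-5 + 1))*c = (2*1/(-4))*c = (2*1*(-¼))*c = -c/2)
I(Z(-2))/(-4561) + 2418/2354 = -(-1 - 2)/(2*(3 - 2))/(-4561) + 2418/2354 = -(-3)/(2*1)*(-1/4561) + 2418*(1/2354) = -(-3)/2*(-1/4561) + 1209/1177 = -½*(-3)*(-1/4561) + 1209/1177 = (3/2)*(-1/4561) + 1209/1177 = -3/9122 + 1209/1177 = 11024967/10736594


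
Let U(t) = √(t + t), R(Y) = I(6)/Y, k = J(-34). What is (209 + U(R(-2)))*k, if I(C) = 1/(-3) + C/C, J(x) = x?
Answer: -7106 - 34*I*√6/3 ≈ -7106.0 - 27.761*I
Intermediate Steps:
I(C) = ⅔ (I(C) = 1*(-⅓) + 1 = -⅓ + 1 = ⅔)
k = -34
R(Y) = 2/(3*Y)
U(t) = √2*√t (U(t) = √(2*t) = √2*√t)
(209 + U(R(-2)))*k = (209 + √2*√((⅔)/(-2)))*(-34) = (209 + √2*√((⅔)*(-½)))*(-34) = (209 + √2*√(-⅓))*(-34) = (209 + √2*(I*√3/3))*(-34) = (209 + I*√6/3)*(-34) = -7106 - 34*I*√6/3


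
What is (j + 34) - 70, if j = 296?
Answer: 260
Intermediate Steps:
(j + 34) - 70 = (296 + 34) - 70 = 330 - 70 = 260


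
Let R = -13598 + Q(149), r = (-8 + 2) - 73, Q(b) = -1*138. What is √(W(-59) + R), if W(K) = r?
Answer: 3*I*√1535 ≈ 117.54*I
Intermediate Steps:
Q(b) = -138
r = -79 (r = -6 - 73 = -79)
R = -13736 (R = -13598 - 138 = -13736)
W(K) = -79
√(W(-59) + R) = √(-79 - 13736) = √(-13815) = 3*I*√1535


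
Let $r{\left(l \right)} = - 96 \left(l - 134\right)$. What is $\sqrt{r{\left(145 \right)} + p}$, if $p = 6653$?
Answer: $\sqrt{5597} \approx 74.813$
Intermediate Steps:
$r{\left(l \right)} = 12864 - 96 l$ ($r{\left(l \right)} = - 96 \left(-134 + l\right) = 12864 - 96 l$)
$\sqrt{r{\left(145 \right)} + p} = \sqrt{\left(12864 - 13920\right) + 6653} = \sqrt{-1056 + 6653} = \sqrt{5597}$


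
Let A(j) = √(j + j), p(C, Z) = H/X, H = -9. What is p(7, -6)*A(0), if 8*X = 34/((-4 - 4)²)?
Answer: 0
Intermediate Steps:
X = 17/256 (X = (34/((-4 - 4)²))/8 = (34/((-8)²))/8 = (34/64)/8 = (34*(1/64))/8 = (⅛)*(17/32) = 17/256 ≈ 0.066406)
p(C, Z) = -2304/17 (p(C, Z) = -9/17/256 = -9*256/17 = -2304/17)
A(j) = √2*√j (A(j) = √(2*j) = √2*√j)
p(7, -6)*A(0) = -2304*√2*√0/17 = -2304*√2*0/17 = -2304/17*0 = 0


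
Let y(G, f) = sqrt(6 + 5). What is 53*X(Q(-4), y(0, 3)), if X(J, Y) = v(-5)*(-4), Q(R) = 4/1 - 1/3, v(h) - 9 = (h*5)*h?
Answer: -28408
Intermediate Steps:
y(G, f) = sqrt(11)
v(h) = 9 + 5*h**2 (v(h) = 9 + (h*5)*h = 9 + (5*h)*h = 9 + 5*h**2)
Q(R) = 11/3 (Q(R) = 4*1 - 1*1/3 = 4 - 1/3 = 11/3)
X(J, Y) = -536 (X(J, Y) = (9 + 5*(-5)**2)*(-4) = (9 + 5*25)*(-4) = (9 + 125)*(-4) = 134*(-4) = -536)
53*X(Q(-4), y(0, 3)) = 53*(-536) = -28408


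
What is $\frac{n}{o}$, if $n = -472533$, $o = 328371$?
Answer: $- \frac{157511}{109457} \approx -1.439$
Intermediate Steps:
$\frac{n}{o} = - \frac{472533}{328371} = \left(-472533\right) \frac{1}{328371} = - \frac{157511}{109457}$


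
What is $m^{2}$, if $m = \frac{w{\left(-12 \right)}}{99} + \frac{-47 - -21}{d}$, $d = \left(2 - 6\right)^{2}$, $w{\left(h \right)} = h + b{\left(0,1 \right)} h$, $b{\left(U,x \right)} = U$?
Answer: $\frac{212521}{69696} \approx 3.0493$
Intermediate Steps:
$w{\left(h \right)} = h$ ($w{\left(h \right)} = h + 0 h = h + 0 = h$)
$d = 16$ ($d = \left(-4\right)^{2} = 16$)
$m = - \frac{461}{264}$ ($m = - \frac{12}{99} + \frac{-47 - -21}{16} = \left(-12\right) \frac{1}{99} + \left(-47 + 21\right) \frac{1}{16} = - \frac{4}{33} - \frac{13}{8} = - \frac{461}{264} \approx -1.7462$)
$m^{2} = \left(- \frac{461}{264}\right)^{2} = \frac{212521}{69696}$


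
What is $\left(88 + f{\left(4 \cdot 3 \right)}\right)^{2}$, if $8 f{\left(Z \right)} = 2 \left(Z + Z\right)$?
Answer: $8836$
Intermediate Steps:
$f{\left(Z \right)} = \frac{Z}{2}$ ($f{\left(Z \right)} = \frac{2 \left(Z + Z\right)}{8} = \frac{2 \cdot 2 Z}{8} = \frac{4 Z}{8} = \frac{Z}{2}$)
$\left(88 + f{\left(4 \cdot 3 \right)}\right)^{2} = \left(88 + \frac{4 \cdot 3}{2}\right)^{2} = \left(88 + \frac{1}{2} \cdot 12\right)^{2} = \left(88 + 6\right)^{2} = 94^{2} = 8836$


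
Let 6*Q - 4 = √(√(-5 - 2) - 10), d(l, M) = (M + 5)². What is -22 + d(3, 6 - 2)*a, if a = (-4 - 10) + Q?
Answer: -1102 + 27*√(-10 + I*√7)/2 ≈ -1096.4 + 43.056*I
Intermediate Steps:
d(l, M) = (5 + M)²
Q = ⅔ + √(-10 + I*√7)/6 (Q = ⅔ + √(√(-5 - 2) - 10)/6 = ⅔ + √(√(-7) - 10)/6 = ⅔ + √(I*√7 - 10)/6 = ⅔ + √(-10 + I*√7)/6 ≈ 0.7358 + 0.53156*I)
a = -40/3 + √(-10 + I*√7)/6 (a = (-4 - 10) + (⅔ + √(-10 + I*√7)/6) = -14 + (⅔ + √(-10 + I*√7)/6) = -40/3 + √(-10 + I*√7)/6 ≈ -13.264 + 0.53156*I)
-22 + d(3, 6 - 2)*a = -22 + (5 + (6 - 2))²*(-40/3 + √(-10 + I*√7)/6) = -22 + (5 + 4)²*(-40/3 + √(-10 + I*√7)/6) = -22 + 9²*(-40/3 + √(-10 + I*√7)/6) = -22 + 81*(-40/3 + √(-10 + I*√7)/6) = -22 + (-1080 + 27*√(-10 + I*√7)/2) = -1102 + 27*√(-10 + I*√7)/2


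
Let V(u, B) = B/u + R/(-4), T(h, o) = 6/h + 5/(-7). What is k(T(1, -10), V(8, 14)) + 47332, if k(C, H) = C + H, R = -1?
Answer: 331375/7 ≈ 47339.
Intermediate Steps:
T(h, o) = -5/7 + 6/h (T(h, o) = 6/h + 5*(-⅐) = 6/h - 5/7 = -5/7 + 6/h)
V(u, B) = ¼ + B/u (V(u, B) = B/u - 1/(-4) = B/u - 1*(-¼) = B/u + ¼ = ¼ + B/u)
k(T(1, -10), V(8, 14)) + 47332 = ((-5/7 + 6/1) + (14 + (¼)*8)/8) + 47332 = ((-5/7 + 6*1) + (14 + 2)/8) + 47332 = ((-5/7 + 6) + (⅛)*16) + 47332 = (37/7 + 2) + 47332 = 51/7 + 47332 = 331375/7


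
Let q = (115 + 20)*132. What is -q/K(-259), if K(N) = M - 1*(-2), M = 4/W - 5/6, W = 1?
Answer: -106920/31 ≈ -3449.0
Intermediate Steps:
M = 19/6 (M = 4/1 - 5/6 = 4*1 - 5*⅙ = 4 - ⅚ = 19/6 ≈ 3.1667)
K(N) = 31/6 (K(N) = 19/6 - 1*(-2) = 19/6 + 2 = 31/6)
q = 17820 (q = 135*132 = 17820)
-q/K(-259) = -17820/31/6 = -17820*6/31 = -1*106920/31 = -106920/31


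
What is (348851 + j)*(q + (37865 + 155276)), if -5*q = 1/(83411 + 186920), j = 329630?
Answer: 177124248743220274/1351655 ≈ 1.3104e+11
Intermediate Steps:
q = -1/1351655 (q = -1/(5*(83411 + 186920)) = -⅕/270331 = -⅕*1/270331 = -1/1351655 ≈ -7.3983e-7)
(348851 + j)*(q + (37865 + 155276)) = (348851 + 329630)*(-1/1351655 + (37865 + 155276)) = 678481*(-1/1351655 + 193141) = 678481*(261059998354/1351655) = 177124248743220274/1351655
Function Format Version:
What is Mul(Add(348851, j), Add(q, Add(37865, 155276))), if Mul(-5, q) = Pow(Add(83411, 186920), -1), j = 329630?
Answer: Rational(177124248743220274, 1351655) ≈ 1.3104e+11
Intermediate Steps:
q = Rational(-1, 1351655) (q = Mul(Rational(-1, 5), Pow(Add(83411, 186920), -1)) = Mul(Rational(-1, 5), Pow(270331, -1)) = Mul(Rational(-1, 5), Rational(1, 270331)) = Rational(-1, 1351655) ≈ -7.3983e-7)
Mul(Add(348851, j), Add(q, Add(37865, 155276))) = Mul(Add(348851, 329630), Add(Rational(-1, 1351655), Add(37865, 155276))) = Mul(678481, Add(Rational(-1, 1351655), 193141)) = Mul(678481, Rational(261059998354, 1351655)) = Rational(177124248743220274, 1351655)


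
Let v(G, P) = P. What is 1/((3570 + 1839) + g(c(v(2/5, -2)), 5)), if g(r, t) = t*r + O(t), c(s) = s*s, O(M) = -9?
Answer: 1/5420 ≈ 0.00018450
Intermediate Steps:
c(s) = s²
g(r, t) = -9 + r*t (g(r, t) = t*r - 9 = r*t - 9 = -9 + r*t)
1/((3570 + 1839) + g(c(v(2/5, -2)), 5)) = 1/((3570 + 1839) + (-9 + (-2)²*5)) = 1/(5409 + (-9 + 4*5)) = 1/(5409 + (-9 + 20)) = 1/(5409 + 11) = 1/5420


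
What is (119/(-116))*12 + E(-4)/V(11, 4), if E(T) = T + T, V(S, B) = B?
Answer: -415/29 ≈ -14.310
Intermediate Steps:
E(T) = 2*T
(119/(-116))*12 + E(-4)/V(11, 4) = (119/(-116))*12 + (2*(-4))/4 = (119*(-1/116))*12 - 8*¼ = -119/116*12 - 2 = -357/29 - 2 = -415/29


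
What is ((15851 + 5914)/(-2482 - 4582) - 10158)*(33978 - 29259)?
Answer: -338719801563/7064 ≈ -4.7950e+7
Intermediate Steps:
((15851 + 5914)/(-2482 - 4582) - 10158)*(33978 - 29259) = (21765/(-7064) - 10158)*4719 = (21765*(-1/7064) - 10158)*4719 = (-21765/7064 - 10158)*4719 = -71777877/7064*4719 = -338719801563/7064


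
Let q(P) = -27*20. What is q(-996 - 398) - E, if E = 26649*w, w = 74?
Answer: -1972566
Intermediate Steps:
q(P) = -540
E = 1972026 (E = 26649*74 = 1972026)
q(-996 - 398) - E = -540 - 1*1972026 = -540 - 1972026 = -1972566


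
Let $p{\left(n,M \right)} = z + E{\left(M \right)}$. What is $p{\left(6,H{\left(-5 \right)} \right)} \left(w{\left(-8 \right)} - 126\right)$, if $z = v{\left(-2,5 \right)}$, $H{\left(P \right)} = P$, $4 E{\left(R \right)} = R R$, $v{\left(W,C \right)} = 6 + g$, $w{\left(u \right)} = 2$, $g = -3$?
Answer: $-1147$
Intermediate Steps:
$v{\left(W,C \right)} = 3$ ($v{\left(W,C \right)} = 6 - 3 = 3$)
$E{\left(R \right)} = \frac{R^{2}}{4}$ ($E{\left(R \right)} = \frac{R R}{4} = \frac{R^{2}}{4}$)
$z = 3$
$p{\left(n,M \right)} = 3 + \frac{M^{2}}{4}$
$p{\left(6,H{\left(-5 \right)} \right)} \left(w{\left(-8 \right)} - 126\right) = \left(3 + \frac{\left(-5\right)^{2}}{4}\right) \left(2 - 126\right) = \left(3 + \frac{1}{4} \cdot 25\right) \left(-124\right) = \left(3 + \frac{25}{4}\right) \left(-124\right) = \frac{37}{4} \left(-124\right) = -1147$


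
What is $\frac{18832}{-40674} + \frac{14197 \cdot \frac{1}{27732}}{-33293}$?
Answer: $- \frac{965989678045}{2086308375268} \approx -0.46301$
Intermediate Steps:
$\frac{18832}{-40674} + \frac{14197 \cdot \frac{1}{27732}}{-33293} = 18832 \left(- \frac{1}{40674}\right) + 14197 \cdot \frac{1}{27732} \left(- \frac{1}{33293}\right) = - \frac{9416}{20337} + \frac{14197}{27732} \left(- \frac{1}{33293}\right) = - \frac{9416}{20337} - \frac{14197}{923281476} = - \frac{965989678045}{2086308375268}$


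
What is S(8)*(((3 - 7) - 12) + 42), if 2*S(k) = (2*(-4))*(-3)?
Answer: 312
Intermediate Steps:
S(k) = 12 (S(k) = ((2*(-4))*(-3))/2 = (-8*(-3))/2 = (½)*24 = 12)
S(8)*(((3 - 7) - 12) + 42) = 12*(((3 - 7) - 12) + 42) = 12*((-4 - 12) + 42) = 12*(-16 + 42) = 12*26 = 312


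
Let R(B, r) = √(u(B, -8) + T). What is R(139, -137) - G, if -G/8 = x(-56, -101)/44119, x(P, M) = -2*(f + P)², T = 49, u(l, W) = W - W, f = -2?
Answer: 255009/44119 ≈ 5.7800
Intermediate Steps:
u(l, W) = 0
x(P, M) = -2*(-2 + P)²
R(B, r) = 7 (R(B, r) = √(0 + 49) = √49 = 7)
G = 53824/44119 (G = -8*(-2*(-2 - 56)²)/44119 = -8*(-2*(-58)²)/44119 = -8*(-2*3364)/44119 = -(-53824)/44119 = -8*(-6728/44119) = 53824/44119 ≈ 1.2200)
R(139, -137) - G = 7 - 1*53824/44119 = 7 - 53824/44119 = 255009/44119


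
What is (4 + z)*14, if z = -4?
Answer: 0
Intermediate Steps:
(4 + z)*14 = (4 - 4)*14 = 0*14 = 0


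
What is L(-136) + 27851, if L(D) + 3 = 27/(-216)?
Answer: 222783/8 ≈ 27848.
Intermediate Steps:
L(D) = -25/8 (L(D) = -3 + 27/(-216) = -3 + 27*(-1/216) = -3 - ⅛ = -25/8)
L(-136) + 27851 = -25/8 + 27851 = 222783/8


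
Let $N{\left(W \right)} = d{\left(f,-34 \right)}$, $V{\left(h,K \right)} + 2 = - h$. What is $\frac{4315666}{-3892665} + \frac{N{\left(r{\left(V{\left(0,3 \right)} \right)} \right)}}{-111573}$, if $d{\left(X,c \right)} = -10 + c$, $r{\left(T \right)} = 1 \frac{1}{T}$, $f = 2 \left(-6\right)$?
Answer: $- \frac{2083725218}{1880157195} \approx -1.1083$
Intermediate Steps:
$f = -12$
$V{\left(h,K \right)} = -2 - h$
$r{\left(T \right)} = \frac{1}{T}$
$N{\left(W \right)} = -44$ ($N{\left(W \right)} = -10 - 34 = -44$)
$\frac{4315666}{-3892665} + \frac{N{\left(r{\left(V{\left(0,3 \right)} \right)} \right)}}{-111573} = \frac{4315666}{-3892665} - \frac{44}{-111573} = 4315666 \left(- \frac{1}{3892665}\right) - - \frac{4}{10143} = - \frac{4315666}{3892665} + \frac{4}{10143} = - \frac{2083725218}{1880157195}$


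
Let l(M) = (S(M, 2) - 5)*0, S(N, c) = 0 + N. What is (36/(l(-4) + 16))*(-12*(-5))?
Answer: 135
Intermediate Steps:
S(N, c) = N
l(M) = 0 (l(M) = (M - 5)*0 = (-5 + M)*0 = 0)
(36/(l(-4) + 16))*(-12*(-5)) = (36/(0 + 16))*(-12*(-5)) = (36/16)*60 = ((1/16)*36)*60 = (9/4)*60 = 135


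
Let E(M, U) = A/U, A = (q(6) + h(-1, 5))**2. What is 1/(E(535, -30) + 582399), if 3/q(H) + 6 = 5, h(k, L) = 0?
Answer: 10/5823987 ≈ 1.7170e-6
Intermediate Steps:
q(H) = -3 (q(H) = 3/(-6 + 5) = 3/(-1) = 3*(-1) = -3)
A = 9 (A = (-3 + 0)**2 = (-3)**2 = 9)
E(M, U) = 9/U
1/(E(535, -30) + 582399) = 1/(9/(-30) + 582399) = 1/(9*(-1/30) + 582399) = 1/(-3/10 + 582399) = 1/(5823987/10) = 10/5823987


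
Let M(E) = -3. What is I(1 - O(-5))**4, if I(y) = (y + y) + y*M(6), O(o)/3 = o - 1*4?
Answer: 614656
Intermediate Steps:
O(o) = -12 + 3*o (O(o) = 3*(o - 1*4) = 3*(o - 4) = 3*(-4 + o) = -12 + 3*o)
I(y) = -y (I(y) = (y + y) + y*(-3) = 2*y - 3*y = -y)
I(1 - O(-5))**4 = (-(1 - (-12 + 3*(-5))))**4 = (-(1 - (-12 - 15)))**4 = (-(1 - 1*(-27)))**4 = (-(1 + 27))**4 = (-1*28)**4 = (-28)**4 = 614656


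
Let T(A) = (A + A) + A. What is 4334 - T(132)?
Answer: 3938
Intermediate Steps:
T(A) = 3*A (T(A) = 2*A + A = 3*A)
4334 - T(132) = 4334 - 3*132 = 4334 - 1*396 = 4334 - 396 = 3938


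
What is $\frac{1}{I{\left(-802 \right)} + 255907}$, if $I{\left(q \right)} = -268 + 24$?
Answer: $\frac{1}{255663} \approx 3.9114 \cdot 10^{-6}$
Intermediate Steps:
$I{\left(q \right)} = -244$
$\frac{1}{I{\left(-802 \right)} + 255907} = \frac{1}{-244 + 255907} = \frac{1}{255663}$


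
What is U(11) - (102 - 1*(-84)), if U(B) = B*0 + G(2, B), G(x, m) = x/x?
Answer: -185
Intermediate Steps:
G(x, m) = 1
U(B) = 1 (U(B) = B*0 + 1 = 0 + 1 = 1)
U(11) - (102 - 1*(-84)) = 1 - (102 - 1*(-84)) = 1 - (102 + 84) = 1 - 1*186 = 1 - 186 = -185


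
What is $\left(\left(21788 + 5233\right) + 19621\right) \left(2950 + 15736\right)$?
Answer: $871552412$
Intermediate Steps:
$\left(\left(21788 + 5233\right) + 19621\right) \left(2950 + 15736\right) = \left(27021 + 19621\right) 18686 = 46642 \cdot 18686 = 871552412$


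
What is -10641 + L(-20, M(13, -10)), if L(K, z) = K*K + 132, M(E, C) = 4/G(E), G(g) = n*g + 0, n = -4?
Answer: -10109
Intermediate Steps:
G(g) = -4*g (G(g) = -4*g + 0 = -4*g)
M(E, C) = -1/E (M(E, C) = 4/((-4*E)) = 4*(-1/(4*E)) = -1/E)
L(K, z) = 132 + K**2 (L(K, z) = K**2 + 132 = 132 + K**2)
-10641 + L(-20, M(13, -10)) = -10641 + (132 + (-20)**2) = -10641 + (132 + 400) = -10641 + 532 = -10109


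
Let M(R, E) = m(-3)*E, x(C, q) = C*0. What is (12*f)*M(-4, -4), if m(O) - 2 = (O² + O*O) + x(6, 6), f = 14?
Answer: -13440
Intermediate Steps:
x(C, q) = 0
m(O) = 2 + 2*O² (m(O) = 2 + ((O² + O*O) + 0) = 2 + ((O² + O²) + 0) = 2 + (2*O² + 0) = 2 + 2*O²)
M(R, E) = 20*E (M(R, E) = (2 + 2*(-3)²)*E = (2 + 2*9)*E = (2 + 18)*E = 20*E)
(12*f)*M(-4, -4) = (12*14)*(20*(-4)) = 168*(-80) = -13440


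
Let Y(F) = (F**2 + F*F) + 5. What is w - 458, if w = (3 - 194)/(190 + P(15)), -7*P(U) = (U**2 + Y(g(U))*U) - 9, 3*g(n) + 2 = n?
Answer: -657577/1427 ≈ -460.81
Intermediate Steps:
g(n) = -2/3 + n/3
Y(F) = 5 + 2*F**2 (Y(F) = (F**2 + F**2) + 5 = 2*F**2 + 5 = 5 + 2*F**2)
P(U) = 9/7 - U**2/7 - U*(5 + 2*(-2/3 + U/3)**2)/7 (P(U) = -((U**2 + (5 + 2*(-2/3 + U/3)**2)*U) - 9)/7 = -((U**2 + U*(5 + 2*(-2/3 + U/3)**2)) - 9)/7 = -(-9 + U**2 + U*(5 + 2*(-2/3 + U/3)**2))/7 = 9/7 - U**2/7 - U*(5 + 2*(-2/3 + U/3)**2)/7)
w = -4011/1427 (w = (3 - 194)/(190 + (9/7 - 53/63*15 - 2/63*15**3 - 1/63*15**2)) = -191/(190 + (9/7 - 265/21 - 2/63*3375 - 1/63*225)) = -191/(190 + (9/7 - 265/21 - 750/7 - 25/7)) = -191/(190 - 2563/21) = -191/1427/21 = -191*21/1427 = -4011/1427 ≈ -2.8108)
w - 458 = -4011/1427 - 458 = -657577/1427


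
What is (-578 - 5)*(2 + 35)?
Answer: -21571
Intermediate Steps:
(-578 - 5)*(2 + 35) = -583*37 = -21571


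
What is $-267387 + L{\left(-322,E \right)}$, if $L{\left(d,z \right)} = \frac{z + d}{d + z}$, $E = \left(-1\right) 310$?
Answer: $-267386$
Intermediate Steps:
$E = -310$
$L{\left(d,z \right)} = 1$ ($L{\left(d,z \right)} = \frac{d + z}{d + z} = 1$)
$-267387 + L{\left(-322,E \right)} = -267387 + 1 = -267386$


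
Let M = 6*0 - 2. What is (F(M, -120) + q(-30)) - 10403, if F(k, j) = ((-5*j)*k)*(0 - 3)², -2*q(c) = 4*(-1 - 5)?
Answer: -21191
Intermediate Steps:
M = -2 (M = 0 - 2 = -2)
q(c) = 12 (q(c) = -2*(-1 - 5) = -2*(-6) = -½*(-24) = 12)
F(k, j) = -45*j*k (F(k, j) = -5*j*k*(-3)² = -5*j*k*9 = -45*j*k)
(F(M, -120) + q(-30)) - 10403 = (-45*(-120)*(-2) + 12) - 10403 = (-10800 + 12) - 10403 = -10788 - 10403 = -21191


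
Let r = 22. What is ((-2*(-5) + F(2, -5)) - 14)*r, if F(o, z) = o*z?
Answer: -308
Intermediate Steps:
((-2*(-5) + F(2, -5)) - 14)*r = ((-2*(-5) + 2*(-5)) - 14)*22 = ((10 - 10) - 14)*22 = (0 - 14)*22 = -14*22 = -308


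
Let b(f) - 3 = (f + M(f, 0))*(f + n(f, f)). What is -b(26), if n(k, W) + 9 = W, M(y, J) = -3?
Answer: -992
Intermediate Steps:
n(k, W) = -9 + W
b(f) = 3 + (-9 + 2*f)*(-3 + f) (b(f) = 3 + (f - 3)*(f + (-9 + f)) = 3 + (-3 + f)*(-9 + 2*f) = 3 + (-9 + 2*f)*(-3 + f))
-b(26) = -(30 - 15*26 + 2*26²) = -(30 - 390 + 2*676) = -(30 - 390 + 1352) = -1*992 = -992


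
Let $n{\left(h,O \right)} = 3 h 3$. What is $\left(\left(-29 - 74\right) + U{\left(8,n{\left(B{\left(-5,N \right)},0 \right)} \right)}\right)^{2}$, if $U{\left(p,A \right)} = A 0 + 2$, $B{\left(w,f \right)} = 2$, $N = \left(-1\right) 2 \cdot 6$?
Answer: $10201$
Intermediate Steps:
$N = -12$ ($N = \left(-2\right) 6 = -12$)
$n{\left(h,O \right)} = 9 h$
$U{\left(p,A \right)} = 2$ ($U{\left(p,A \right)} = 0 + 2 = 2$)
$\left(\left(-29 - 74\right) + U{\left(8,n{\left(B{\left(-5,N \right)},0 \right)} \right)}\right)^{2} = \left(\left(-29 - 74\right) + 2\right)^{2} = \left(-103 + 2\right)^{2} = \left(-101\right)^{2} = 10201$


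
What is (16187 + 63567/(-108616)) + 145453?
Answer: 17556626673/108616 ≈ 1.6164e+5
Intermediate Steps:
(16187 + 63567/(-108616)) + 145453 = (16187 + 63567*(-1/108616)) + 145453 = (16187 - 63567/108616) + 145453 = 1758103625/108616 + 145453 = 17556626673/108616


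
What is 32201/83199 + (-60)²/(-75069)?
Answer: 235308941/693962859 ≈ 0.33908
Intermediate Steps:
32201/83199 + (-60)²/(-75069) = 32201*(1/83199) + 3600*(-1/75069) = 32201/83199 - 400/8341 = 235308941/693962859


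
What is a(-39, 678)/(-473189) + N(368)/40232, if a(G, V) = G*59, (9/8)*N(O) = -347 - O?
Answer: -234184574/21417007329 ≈ -0.010935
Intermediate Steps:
N(O) = -2776/9 - 8*O/9 (N(O) = 8*(-347 - O)/9 = -2776/9 - 8*O/9)
a(G, V) = 59*G
a(-39, 678)/(-473189) + N(368)/40232 = (59*(-39))/(-473189) + (-2776/9 - 8/9*368)/40232 = -2301*(-1/473189) + (-2776/9 - 2944/9)*(1/40232) = 2301/473189 - 5720/9*1/40232 = 2301/473189 - 715/45261 = -234184574/21417007329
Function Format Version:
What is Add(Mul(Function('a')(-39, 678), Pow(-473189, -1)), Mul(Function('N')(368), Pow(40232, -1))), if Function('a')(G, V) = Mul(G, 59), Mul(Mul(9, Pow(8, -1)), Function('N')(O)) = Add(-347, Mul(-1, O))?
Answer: Rational(-234184574, 21417007329) ≈ -0.010935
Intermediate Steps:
Function('N')(O) = Add(Rational(-2776, 9), Mul(Rational(-8, 9), O)) (Function('N')(O) = Mul(Rational(8, 9), Add(-347, Mul(-1, O))) = Add(Rational(-2776, 9), Mul(Rational(-8, 9), O)))
Function('a')(G, V) = Mul(59, G)
Add(Mul(Function('a')(-39, 678), Pow(-473189, -1)), Mul(Function('N')(368), Pow(40232, -1))) = Add(Mul(Mul(59, -39), Pow(-473189, -1)), Mul(Add(Rational(-2776, 9), Mul(Rational(-8, 9), 368)), Pow(40232, -1))) = Add(Mul(-2301, Rational(-1, 473189)), Mul(Add(Rational(-2776, 9), Rational(-2944, 9)), Rational(1, 40232))) = Add(Rational(2301, 473189), Mul(Rational(-5720, 9), Rational(1, 40232))) = Add(Rational(2301, 473189), Rational(-715, 45261)) = Rational(-234184574, 21417007329)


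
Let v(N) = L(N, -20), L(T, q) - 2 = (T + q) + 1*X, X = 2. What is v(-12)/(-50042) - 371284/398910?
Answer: -4642156112/4990563555 ≈ -0.93019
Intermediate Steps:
L(T, q) = 4 + T + q (L(T, q) = 2 + ((T + q) + 1*2) = 2 + ((T + q) + 2) = 2 + (2 + T + q) = 4 + T + q)
v(N) = -16 + N (v(N) = 4 + N - 20 = -16 + N)
v(-12)/(-50042) - 371284/398910 = (-16 - 12)/(-50042) - 371284/398910 = -28*(-1/50042) - 371284*1/398910 = 14/25021 - 185642/199455 = -4642156112/4990563555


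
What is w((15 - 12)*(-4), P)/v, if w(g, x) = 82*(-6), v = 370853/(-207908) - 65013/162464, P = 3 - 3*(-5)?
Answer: 4154640533376/18441746149 ≈ 225.28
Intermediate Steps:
P = 18 (P = 3 + 15 = 18)
v = -18441746149/8444391328 (v = 370853*(-1/207908) - 65013*1/162464 = -370853/207908 - 65013/162464 = -18441746149/8444391328 ≈ -2.1839)
w(g, x) = -492
w((15 - 12)*(-4), P)/v = -492/(-18441746149/8444391328) = -492*(-8444391328/18441746149) = 4154640533376/18441746149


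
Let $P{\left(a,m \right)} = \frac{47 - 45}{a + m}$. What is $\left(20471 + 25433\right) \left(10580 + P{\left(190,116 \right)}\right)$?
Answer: $\frac{74306686864}{153} \approx 4.8566 \cdot 10^{8}$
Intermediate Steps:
$P{\left(a,m \right)} = \frac{2}{a + m}$
$\left(20471 + 25433\right) \left(10580 + P{\left(190,116 \right)}\right) = \left(20471 + 25433\right) \left(10580 + \frac{2}{190 + 116}\right) = 45904 \left(10580 + \frac{2}{306}\right) = 45904 \left(10580 + 2 \cdot \frac{1}{306}\right) = 45904 \left(10580 + \frac{1}{153}\right) = 45904 \cdot \frac{1618741}{153} = \frac{74306686864}{153}$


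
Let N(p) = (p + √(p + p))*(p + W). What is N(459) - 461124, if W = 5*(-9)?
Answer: -271098 + 1242*√102 ≈ -2.5855e+5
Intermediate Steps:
W = -45
N(p) = (-45 + p)*(p + √2*√p) (N(p) = (p + √(p + p))*(p - 45) = (p + √(2*p))*(-45 + p) = (p + √2*√p)*(-45 + p) = (-45 + p)*(p + √2*√p))
N(459) - 461124 = (459² - 45*459 + √2*459^(3/2) - 45*√2*√459) - 461124 = (210681 - 20655 + √2*(1377*√51) - 45*√2*3*√51) - 461124 = (210681 - 20655 + 1377*√102 - 135*√102) - 461124 = (190026 + 1242*√102) - 461124 = -271098 + 1242*√102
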